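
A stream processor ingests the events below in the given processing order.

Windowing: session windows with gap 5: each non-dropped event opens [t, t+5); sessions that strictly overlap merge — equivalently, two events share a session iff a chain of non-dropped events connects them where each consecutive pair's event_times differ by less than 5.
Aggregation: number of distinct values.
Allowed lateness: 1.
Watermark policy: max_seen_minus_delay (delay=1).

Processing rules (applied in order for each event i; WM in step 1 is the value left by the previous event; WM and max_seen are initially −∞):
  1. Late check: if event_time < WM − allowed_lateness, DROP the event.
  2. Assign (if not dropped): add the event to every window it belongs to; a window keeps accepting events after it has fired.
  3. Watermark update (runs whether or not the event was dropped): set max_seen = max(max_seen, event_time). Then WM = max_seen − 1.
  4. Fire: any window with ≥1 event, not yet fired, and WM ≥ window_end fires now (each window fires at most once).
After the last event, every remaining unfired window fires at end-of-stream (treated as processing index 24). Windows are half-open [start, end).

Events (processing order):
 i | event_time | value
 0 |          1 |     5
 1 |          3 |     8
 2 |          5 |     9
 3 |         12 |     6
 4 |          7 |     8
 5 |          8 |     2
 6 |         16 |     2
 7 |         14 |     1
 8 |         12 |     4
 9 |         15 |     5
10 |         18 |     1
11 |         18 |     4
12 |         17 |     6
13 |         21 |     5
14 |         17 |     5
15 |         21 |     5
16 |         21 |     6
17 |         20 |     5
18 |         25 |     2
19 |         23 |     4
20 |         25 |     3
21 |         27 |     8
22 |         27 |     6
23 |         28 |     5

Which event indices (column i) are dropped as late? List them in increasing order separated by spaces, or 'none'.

4 5 8 14

i=0 t=1 v=5: → [1,6); WM=0
i=1 t=3 v=8: → [1,8); WM=2
i=2 t=5 v=9: → [1,10); WM=4
i=3 t=12 v=6: → [12,17); WM=11
i=4 t=7 v=8: DROP (t<11-1); WM=11
i=5 t=8 v=2: DROP (t<11-1); WM=11
i=6 t=16 v=2: → [12,21); WM=15
i=7 t=14 v=1: → [12,21); WM=15
i=8 t=12 v=4: DROP (t<15-1); WM=15
i=9 t=15 v=5: → [12,21); WM=15
i=10 t=18 v=1: → [12,23); WM=17
i=11 t=18 v=4: → [12,23); WM=17
i=12 t=17 v=6: → [12,23); WM=17
i=13 t=21 v=5: → [12,26); WM=20
i=14 t=17 v=5: DROP (t<20-1); WM=20
i=15 t=21 v=5: → [12,26); WM=20
i=16 t=21 v=6: → [12,26); WM=20
i=17 t=20 v=5: → [12,26); WM=20
i=18 t=25 v=2: → [12,30); WM=24
i=19 t=23 v=4: → [12,30); WM=24
i=20 t=25 v=3: → [12,30); WM=24
i=21 t=27 v=8: → [12,32); WM=26
i=22 t=27 v=6: → [12,32); WM=26
i=23 t=28 v=5: → [12,33); WM=27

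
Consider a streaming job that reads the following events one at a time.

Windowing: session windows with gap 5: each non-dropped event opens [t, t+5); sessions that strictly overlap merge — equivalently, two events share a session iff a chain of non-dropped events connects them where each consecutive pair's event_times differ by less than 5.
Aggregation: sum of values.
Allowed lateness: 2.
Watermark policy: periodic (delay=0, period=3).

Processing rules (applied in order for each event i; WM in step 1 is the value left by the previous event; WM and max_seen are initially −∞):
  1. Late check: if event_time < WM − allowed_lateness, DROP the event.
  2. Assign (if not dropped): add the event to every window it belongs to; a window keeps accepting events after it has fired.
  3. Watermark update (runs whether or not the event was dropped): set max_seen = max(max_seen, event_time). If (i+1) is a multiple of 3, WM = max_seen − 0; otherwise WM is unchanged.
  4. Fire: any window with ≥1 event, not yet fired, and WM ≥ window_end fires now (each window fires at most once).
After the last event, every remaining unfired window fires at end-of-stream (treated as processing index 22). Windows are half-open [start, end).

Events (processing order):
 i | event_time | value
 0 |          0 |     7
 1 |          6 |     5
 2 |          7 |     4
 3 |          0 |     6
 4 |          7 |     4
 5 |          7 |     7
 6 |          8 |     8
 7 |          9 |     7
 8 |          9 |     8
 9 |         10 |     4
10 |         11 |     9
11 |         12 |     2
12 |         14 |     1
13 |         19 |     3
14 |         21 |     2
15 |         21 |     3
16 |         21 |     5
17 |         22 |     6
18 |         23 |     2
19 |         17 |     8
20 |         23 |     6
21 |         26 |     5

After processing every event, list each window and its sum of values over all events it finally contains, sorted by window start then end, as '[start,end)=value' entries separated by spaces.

i=0 t=0 v=7: → [0,5); WM=−∞
i=1 t=6 v=5: → [6,11); WM=−∞
i=2 t=7 v=4: → [6,12); WM=7
i=3 t=0 v=6: DROP (t<7-2); WM=7
i=4 t=7 v=4: → [6,12); WM=7
i=5 t=7 v=7: → [6,12); WM=7
i=6 t=8 v=8: → [6,13); WM=7
i=7 t=9 v=7: → [6,14); WM=7
i=8 t=9 v=8: → [6,14); WM=9
i=9 t=10 v=4: → [6,15); WM=9
i=10 t=11 v=9: → [6,16); WM=9
i=11 t=12 v=2: → [6,17); WM=12
i=12 t=14 v=1: → [6,19); WM=12
i=13 t=19 v=3: → [19,24); WM=12
i=14 t=21 v=2: → [19,26); WM=21
i=15 t=21 v=3: → [19,26); WM=21
i=16 t=21 v=5: → [19,26); WM=21
i=17 t=22 v=6: → [19,27); WM=22
i=18 t=23 v=2: → [19,28); WM=22
i=19 t=17 v=8: DROP (t<22-2); WM=22
i=20 t=23 v=6: → [19,28); WM=23
i=21 t=26 v=5: → [19,31); WM=23

[0,5)=7 [6,19)=59 [19,31)=32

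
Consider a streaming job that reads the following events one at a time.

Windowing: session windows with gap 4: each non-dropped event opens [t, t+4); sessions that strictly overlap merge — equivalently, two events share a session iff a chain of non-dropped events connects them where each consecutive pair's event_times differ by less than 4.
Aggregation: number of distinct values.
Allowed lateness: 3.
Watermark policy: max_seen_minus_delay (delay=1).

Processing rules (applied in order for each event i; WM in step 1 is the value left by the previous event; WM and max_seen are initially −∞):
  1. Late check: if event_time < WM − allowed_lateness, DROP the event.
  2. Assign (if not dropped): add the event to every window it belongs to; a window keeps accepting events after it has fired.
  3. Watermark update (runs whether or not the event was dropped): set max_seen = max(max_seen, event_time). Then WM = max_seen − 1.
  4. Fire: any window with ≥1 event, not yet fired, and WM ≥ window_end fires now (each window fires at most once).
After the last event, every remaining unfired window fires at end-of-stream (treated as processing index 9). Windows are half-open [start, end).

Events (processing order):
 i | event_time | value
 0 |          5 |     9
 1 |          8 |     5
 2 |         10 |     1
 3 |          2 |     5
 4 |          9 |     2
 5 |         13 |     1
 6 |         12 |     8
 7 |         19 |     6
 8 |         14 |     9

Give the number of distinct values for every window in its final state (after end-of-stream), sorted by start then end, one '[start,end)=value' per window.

[5,17)=5 [19,23)=1

i=0 t=5 v=9: → [5,9); WM=4
i=1 t=8 v=5: → [5,12); WM=7
i=2 t=10 v=1: → [5,14); WM=9
i=3 t=2 v=5: DROP (t<9-3); WM=9
i=4 t=9 v=2: → [5,14); WM=9
i=5 t=13 v=1: → [5,17); WM=12
i=6 t=12 v=8: → [5,17); WM=12
i=7 t=19 v=6: → [19,23); WM=18
i=8 t=14 v=9: DROP (t<18-3); WM=18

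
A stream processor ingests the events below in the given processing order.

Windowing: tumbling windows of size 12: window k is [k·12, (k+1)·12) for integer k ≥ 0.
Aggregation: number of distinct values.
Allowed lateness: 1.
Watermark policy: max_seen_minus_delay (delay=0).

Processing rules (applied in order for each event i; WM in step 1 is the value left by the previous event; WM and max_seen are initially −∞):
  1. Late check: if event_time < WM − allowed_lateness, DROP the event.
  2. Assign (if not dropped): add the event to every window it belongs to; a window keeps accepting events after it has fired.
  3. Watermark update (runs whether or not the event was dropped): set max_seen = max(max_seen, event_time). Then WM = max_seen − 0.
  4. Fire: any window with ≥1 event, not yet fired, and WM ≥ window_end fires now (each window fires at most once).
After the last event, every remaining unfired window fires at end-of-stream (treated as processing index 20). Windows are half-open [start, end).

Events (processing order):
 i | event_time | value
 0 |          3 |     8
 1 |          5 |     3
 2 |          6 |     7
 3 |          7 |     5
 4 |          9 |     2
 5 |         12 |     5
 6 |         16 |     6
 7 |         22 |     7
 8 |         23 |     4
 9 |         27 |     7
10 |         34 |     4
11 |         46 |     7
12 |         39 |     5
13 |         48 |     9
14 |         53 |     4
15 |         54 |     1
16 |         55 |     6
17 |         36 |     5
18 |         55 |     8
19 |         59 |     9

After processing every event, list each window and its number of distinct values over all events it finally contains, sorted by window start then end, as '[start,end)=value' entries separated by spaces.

i=0 t=3 v=8: → [0,12); WM=3
i=1 t=5 v=3: → [0,12); WM=5
i=2 t=6 v=7: → [0,12); WM=6
i=3 t=7 v=5: → [0,12); WM=7
i=4 t=9 v=2: → [0,12); WM=9
i=5 t=12 v=5: → [12,24); WM=12; [0,12) fires=5
i=6 t=16 v=6: → [12,24); WM=16
i=7 t=22 v=7: → [12,24); WM=22
i=8 t=23 v=4: → [12,24); WM=23
i=9 t=27 v=7: → [24,36); WM=27; [12,24) fires=4
i=10 t=34 v=4: → [24,36); WM=34
i=11 t=46 v=7: → [36,48); WM=46; [24,36) fires=2
i=12 t=39 v=5: DROP (t<46-1); WM=46
i=13 t=48 v=9: → [48,60); WM=48; [36,48) fires=1
i=14 t=53 v=4: → [48,60); WM=53
i=15 t=54 v=1: → [48,60); WM=54
i=16 t=55 v=6: → [48,60); WM=55
i=17 t=36 v=5: DROP (t<55-1); WM=55
i=18 t=55 v=8: → [48,60); WM=55
i=19 t=59 v=9: → [48,60); WM=59

[0,12)=5 [12,24)=4 [24,36)=2 [36,48)=1 [48,60)=5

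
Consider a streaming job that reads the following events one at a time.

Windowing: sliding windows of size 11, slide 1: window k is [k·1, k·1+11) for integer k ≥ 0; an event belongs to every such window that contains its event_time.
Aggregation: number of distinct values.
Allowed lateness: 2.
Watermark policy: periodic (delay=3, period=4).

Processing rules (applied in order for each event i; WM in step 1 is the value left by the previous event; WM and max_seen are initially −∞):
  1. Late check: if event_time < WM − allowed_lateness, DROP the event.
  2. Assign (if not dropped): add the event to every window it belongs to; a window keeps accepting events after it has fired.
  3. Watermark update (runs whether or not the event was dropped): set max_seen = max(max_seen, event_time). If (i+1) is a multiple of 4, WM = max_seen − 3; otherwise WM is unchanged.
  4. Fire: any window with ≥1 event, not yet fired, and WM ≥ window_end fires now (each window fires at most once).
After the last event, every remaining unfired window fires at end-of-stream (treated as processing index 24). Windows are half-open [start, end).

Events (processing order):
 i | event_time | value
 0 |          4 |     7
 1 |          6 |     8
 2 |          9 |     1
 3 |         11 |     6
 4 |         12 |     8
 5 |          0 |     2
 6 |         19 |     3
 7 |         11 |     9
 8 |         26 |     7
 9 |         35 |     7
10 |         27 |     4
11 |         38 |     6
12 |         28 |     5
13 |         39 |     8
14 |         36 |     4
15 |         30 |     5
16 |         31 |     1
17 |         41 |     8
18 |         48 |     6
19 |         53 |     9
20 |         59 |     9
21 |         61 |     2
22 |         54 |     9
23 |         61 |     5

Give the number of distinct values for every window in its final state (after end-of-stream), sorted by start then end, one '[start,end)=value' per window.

[0,11)=3 [1,12)=5 [2,13)=5 [3,14)=5 [4,15)=5 [5,16)=4 [6,17)=4 [7,18)=4 [8,19)=4 [9,20)=5 [10,21)=4 [11,22)=4 [12,23)=2 [13,24)=1 [14,25)=1 [15,26)=1 [16,27)=2 [17,28)=3 [18,29)=3 [19,30)=3 [20,31)=2 [21,32)=2 [22,33)=2 [23,34)=2 [24,35)=2 [25,36)=2 [26,37)=2 [27,38)=2 [28,39)=3 [29,40)=4 [30,41)=4 [31,42)=4 [32,43)=4 [33,44)=4 [34,45)=4 [35,46)=4 [36,47)=3 [37,48)=2 [38,49)=2 [39,50)=2 [40,51)=2 [41,52)=2 [42,53)=1 [43,54)=2 [44,55)=2 [45,56)=2 [46,57)=2 [47,58)=2 [48,59)=2 [49,60)=1 [50,61)=1 [51,62)=3 [52,63)=3 [53,64)=3 [54,65)=3 [55,66)=3 [56,67)=3 [57,68)=3 [58,69)=3 [59,70)=3 [60,71)=2 [61,72)=2

i=0 t=4 v=7: → [4,15),[3,14),[2,13),[1,12),[0,11); WM=−∞
i=1 t=6 v=8: → [6,17),[5,16),[4,15),[3,14),[2,13),[1,12),[0,11); WM=−∞
i=2 t=9 v=1: → [9,20),[8,19),[7,18),[6,17),[5,16),[4,15),[3,14),[2,13),[1,12),[0,11); WM=−∞
i=3 t=11 v=6: → [11,22),[10,21),[9,20),[8,19),[7,18),[6,17),[5,16),[4,15),[3,14),[2,13),[1,12); WM=8
i=4 t=12 v=8: → [12,23),[11,22),[10,21),[9,20),[8,19),[7,18),[6,17),[5,16),[4,15),[3,14),[2,13); WM=8
i=5 t=0 v=2: DROP (t<8-2); WM=8
i=6 t=19 v=3: → [19,30),[18,29),[17,28),[16,27),[15,26),[14,25),[13,24),[12,23),[11,22),[10,21),[9,20); WM=8
i=7 t=11 v=9: → [11,22),[10,21),[9,20),[8,19),[7,18),[6,17),[5,16),[4,15),[3,14),[2,13),[1,12); WM=16; [0,11) fires=3 [1,12) fires=5 [2,13) fires=5 [3,14) fires=5 [4,15) fires=5 [5,16) fires=4
i=8 t=26 v=7: → [26,37),[25,36),[24,35),[23,34),[22,33),[21,32),[20,31),[19,30),[18,29),[17,28),[16,27); WM=16
i=9 t=35 v=7: → [35,46),[34,45),[33,44),[32,43),[31,42),[30,41),[29,40),[28,39),[27,38),[26,37),[25,36); WM=16
i=10 t=27 v=4: → [27,38),[26,37),[25,36),[24,35),[23,34),[22,33),[21,32),[20,31),[19,30),[18,29),[17,28); WM=16
i=11 t=38 v=6: → [38,49),[37,48),[36,47),[35,46),[34,45),[33,44),[32,43),[31,42),[30,41),[29,40),[28,39); WM=35; [6,17) fires=4 [7,18) fires=4 [8,19) fires=4 [9,20) fires=5 [10,21) fires=4 [11,22) fires=4 [12,23) fires=2 [13,24) fires=1 [14,25) fires=1 [15,26) fires=1 [16,27) fires=2 [17,28) fires=3 [18,29) fires=3 [19,30) fires=3 [20,31) fires=2 [21,32) fires=2 [22,33) fires=2 [23,34) fires=2 [24,35) fires=2
i=12 t=28 v=5: DROP (t<35-2); WM=35
i=13 t=39 v=8: → [39,50),[38,49),[37,48),[36,47),[35,46),[34,45),[33,44),[32,43),[31,42),[30,41),[29,40); WM=35
i=14 t=36 v=4: → [36,47),[35,46),[34,45),[33,44),[32,43),[31,42),[30,41),[29,40),[28,39),[27,38),[26,37); WM=35
i=15 t=30 v=5: DROP (t<35-2); WM=36; [25,36) fires=2
i=16 t=31 v=1: DROP (t<36-2); WM=36
i=17 t=41 v=8: → [41,52),[40,51),[39,50),[38,49),[37,48),[36,47),[35,46),[34,45),[33,44),[32,43),[31,42); WM=36
i=18 t=48 v=6: → [48,59),[47,58),[46,57),[45,56),[44,55),[43,54),[42,53),[41,52),[40,51),[39,50),[38,49); WM=36
i=19 t=53 v=9: → [53,64),[52,63),[51,62),[50,61),[49,60),[48,59),[47,58),[46,57),[45,56),[44,55),[43,54); WM=50; [26,37) fires=2 [27,38) fires=2 [28,39) fires=3 [29,40) fires=4 [30,41) fires=4 [31,42) fires=4 [32,43) fires=4 [33,44) fires=4 [34,45) fires=4 [35,46) fires=4 [36,47) fires=3 [37,48) fires=2 [38,49) fires=2 [39,50) fires=2
i=20 t=59 v=9: → [59,70),[58,69),[57,68),[56,67),[55,66),[54,65),[53,64),[52,63),[51,62),[50,61),[49,60); WM=50
i=21 t=61 v=2: → [61,72),[60,71),[59,70),[58,69),[57,68),[56,67),[55,66),[54,65),[53,64),[52,63),[51,62); WM=50
i=22 t=54 v=9: → [54,65),[53,64),[52,63),[51,62),[50,61),[49,60),[48,59),[47,58),[46,57),[45,56),[44,55); WM=50
i=23 t=61 v=5: → [61,72),[60,71),[59,70),[58,69),[57,68),[56,67),[55,66),[54,65),[53,64),[52,63),[51,62); WM=58; [40,51) fires=2 [41,52) fires=2 [42,53) fires=1 [43,54) fires=2 [44,55) fires=2 [45,56) fires=2 [46,57) fires=2 [47,58) fires=2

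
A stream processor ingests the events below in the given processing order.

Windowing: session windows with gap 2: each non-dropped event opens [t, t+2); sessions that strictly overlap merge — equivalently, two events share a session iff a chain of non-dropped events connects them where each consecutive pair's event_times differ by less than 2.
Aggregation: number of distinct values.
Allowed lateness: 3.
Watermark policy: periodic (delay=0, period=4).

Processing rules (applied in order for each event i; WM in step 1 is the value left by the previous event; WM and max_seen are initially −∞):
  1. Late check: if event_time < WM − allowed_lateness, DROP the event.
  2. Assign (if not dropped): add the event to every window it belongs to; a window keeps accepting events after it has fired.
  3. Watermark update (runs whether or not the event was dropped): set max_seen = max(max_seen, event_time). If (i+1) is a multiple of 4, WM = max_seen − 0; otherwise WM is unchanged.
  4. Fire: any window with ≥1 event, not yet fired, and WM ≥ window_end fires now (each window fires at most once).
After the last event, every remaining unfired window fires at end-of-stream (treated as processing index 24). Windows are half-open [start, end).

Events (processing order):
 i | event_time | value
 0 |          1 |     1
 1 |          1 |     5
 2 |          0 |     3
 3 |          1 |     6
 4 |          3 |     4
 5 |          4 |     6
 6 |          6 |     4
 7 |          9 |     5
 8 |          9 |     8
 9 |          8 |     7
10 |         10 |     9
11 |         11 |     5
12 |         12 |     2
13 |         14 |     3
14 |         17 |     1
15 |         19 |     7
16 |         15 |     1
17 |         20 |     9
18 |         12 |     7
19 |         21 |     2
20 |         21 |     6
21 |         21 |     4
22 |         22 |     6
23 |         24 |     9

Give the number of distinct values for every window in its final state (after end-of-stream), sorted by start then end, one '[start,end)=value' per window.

[0,3)=4 [3,6)=2 [6,8)=1 [8,14)=5 [14,16)=1 [17,19)=1 [19,24)=5 [24,26)=1

i=0 t=1 v=1: → [1,3); WM=−∞
i=1 t=1 v=5: → [1,3); WM=−∞
i=2 t=0 v=3: → [0,3); WM=−∞
i=3 t=1 v=6: → [0,3); WM=1
i=4 t=3 v=4: → [3,5); WM=1
i=5 t=4 v=6: → [3,6); WM=1
i=6 t=6 v=4: → [6,8); WM=1
i=7 t=9 v=5: → [9,11); WM=9
i=8 t=9 v=8: → [9,11); WM=9
i=9 t=8 v=7: → [8,11); WM=9
i=10 t=10 v=9: → [8,12); WM=9
i=11 t=11 v=5: → [8,13); WM=11
i=12 t=12 v=2: → [8,14); WM=11
i=13 t=14 v=3: → [14,16); WM=11
i=14 t=17 v=1: → [17,19); WM=11
i=15 t=19 v=7: → [19,21); WM=19
i=16 t=15 v=1: DROP (t<19-3); WM=19
i=17 t=20 v=9: → [19,22); WM=19
i=18 t=12 v=7: DROP (t<19-3); WM=19
i=19 t=21 v=2: → [19,23); WM=21
i=20 t=21 v=6: → [19,23); WM=21
i=21 t=21 v=4: → [19,23); WM=21
i=22 t=22 v=6: → [19,24); WM=21
i=23 t=24 v=9: → [24,26); WM=24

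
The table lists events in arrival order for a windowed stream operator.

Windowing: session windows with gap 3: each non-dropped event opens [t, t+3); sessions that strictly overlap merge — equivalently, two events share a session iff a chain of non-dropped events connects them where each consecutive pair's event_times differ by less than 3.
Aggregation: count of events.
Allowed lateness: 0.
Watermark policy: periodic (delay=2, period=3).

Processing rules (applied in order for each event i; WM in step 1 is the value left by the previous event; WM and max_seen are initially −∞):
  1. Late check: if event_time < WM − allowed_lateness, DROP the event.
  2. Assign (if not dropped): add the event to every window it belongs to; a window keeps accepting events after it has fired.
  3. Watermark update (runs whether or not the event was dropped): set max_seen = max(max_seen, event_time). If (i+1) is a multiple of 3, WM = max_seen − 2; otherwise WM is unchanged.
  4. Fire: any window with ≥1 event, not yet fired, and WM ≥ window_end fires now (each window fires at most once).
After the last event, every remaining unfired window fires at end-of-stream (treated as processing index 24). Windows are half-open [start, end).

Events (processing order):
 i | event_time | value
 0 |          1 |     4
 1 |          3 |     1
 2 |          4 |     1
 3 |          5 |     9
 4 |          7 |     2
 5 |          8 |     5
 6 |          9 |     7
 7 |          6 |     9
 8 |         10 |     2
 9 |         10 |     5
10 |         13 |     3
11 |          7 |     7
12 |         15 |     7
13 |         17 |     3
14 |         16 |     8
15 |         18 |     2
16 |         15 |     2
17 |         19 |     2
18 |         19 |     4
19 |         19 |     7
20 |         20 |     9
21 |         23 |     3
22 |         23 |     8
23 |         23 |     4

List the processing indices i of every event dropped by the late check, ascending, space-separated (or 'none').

i=0 t=1 v=4: → [1,4); WM=−∞
i=1 t=3 v=1: → [1,6); WM=−∞
i=2 t=4 v=1: → [1,7); WM=2
i=3 t=5 v=9: → [1,8); WM=2
i=4 t=7 v=2: → [1,10); WM=2
i=5 t=8 v=5: → [1,11); WM=6
i=6 t=9 v=7: → [1,12); WM=6
i=7 t=6 v=9: → [1,12); WM=6
i=8 t=10 v=2: → [1,13); WM=8
i=9 t=10 v=5: → [1,13); WM=8
i=10 t=13 v=3: → [13,16); WM=8
i=11 t=7 v=7: DROP (t<8-0); WM=11
i=12 t=15 v=7: → [13,18); WM=11
i=13 t=17 v=3: → [13,20); WM=11
i=14 t=16 v=8: → [13,20); WM=15
i=15 t=18 v=2: → [13,21); WM=15
i=16 t=15 v=2: → [13,21); WM=15
i=17 t=19 v=2: → [13,22); WM=17
i=18 t=19 v=4: → [13,22); WM=17
i=19 t=19 v=7: → [13,22); WM=17
i=20 t=20 v=9: → [13,23); WM=18
i=21 t=23 v=3: → [23,26); WM=18
i=22 t=23 v=8: → [23,26); WM=18
i=23 t=23 v=4: → [23,26); WM=21

11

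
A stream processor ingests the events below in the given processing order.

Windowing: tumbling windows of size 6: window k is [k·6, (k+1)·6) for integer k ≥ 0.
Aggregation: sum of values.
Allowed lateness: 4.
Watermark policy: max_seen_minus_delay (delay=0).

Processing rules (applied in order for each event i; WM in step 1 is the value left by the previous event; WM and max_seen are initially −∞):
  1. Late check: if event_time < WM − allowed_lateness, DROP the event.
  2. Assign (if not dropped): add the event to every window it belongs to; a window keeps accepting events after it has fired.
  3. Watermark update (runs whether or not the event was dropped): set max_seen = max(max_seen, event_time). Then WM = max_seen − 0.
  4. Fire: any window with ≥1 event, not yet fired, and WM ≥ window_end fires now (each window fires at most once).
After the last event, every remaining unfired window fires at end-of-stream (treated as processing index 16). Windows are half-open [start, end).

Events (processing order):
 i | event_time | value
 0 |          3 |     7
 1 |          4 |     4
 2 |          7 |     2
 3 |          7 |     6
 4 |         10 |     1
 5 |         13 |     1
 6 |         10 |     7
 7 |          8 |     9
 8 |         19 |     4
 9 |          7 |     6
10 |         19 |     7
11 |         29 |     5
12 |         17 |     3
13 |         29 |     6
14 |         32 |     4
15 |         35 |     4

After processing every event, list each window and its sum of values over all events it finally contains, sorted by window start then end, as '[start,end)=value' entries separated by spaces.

[0,6)=11 [6,12)=16 [12,18)=1 [18,24)=11 [24,30)=11 [30,36)=8

i=0 t=3 v=7: → [0,6); WM=3
i=1 t=4 v=4: → [0,6); WM=4
i=2 t=7 v=2: → [6,12); WM=7; [0,6) fires=11
i=3 t=7 v=6: → [6,12); WM=7
i=4 t=10 v=1: → [6,12); WM=10
i=5 t=13 v=1: → [12,18); WM=13; [6,12) fires=9
i=6 t=10 v=7: → [6,12); WM=13
i=7 t=8 v=9: DROP (t<13-4); WM=13
i=8 t=19 v=4: → [18,24); WM=19; [12,18) fires=1
i=9 t=7 v=6: DROP (t<19-4); WM=19
i=10 t=19 v=7: → [18,24); WM=19
i=11 t=29 v=5: → [24,30); WM=29; [18,24) fires=11
i=12 t=17 v=3: DROP (t<29-4); WM=29
i=13 t=29 v=6: → [24,30); WM=29
i=14 t=32 v=4: → [30,36); WM=32; [24,30) fires=11
i=15 t=35 v=4: → [30,36); WM=35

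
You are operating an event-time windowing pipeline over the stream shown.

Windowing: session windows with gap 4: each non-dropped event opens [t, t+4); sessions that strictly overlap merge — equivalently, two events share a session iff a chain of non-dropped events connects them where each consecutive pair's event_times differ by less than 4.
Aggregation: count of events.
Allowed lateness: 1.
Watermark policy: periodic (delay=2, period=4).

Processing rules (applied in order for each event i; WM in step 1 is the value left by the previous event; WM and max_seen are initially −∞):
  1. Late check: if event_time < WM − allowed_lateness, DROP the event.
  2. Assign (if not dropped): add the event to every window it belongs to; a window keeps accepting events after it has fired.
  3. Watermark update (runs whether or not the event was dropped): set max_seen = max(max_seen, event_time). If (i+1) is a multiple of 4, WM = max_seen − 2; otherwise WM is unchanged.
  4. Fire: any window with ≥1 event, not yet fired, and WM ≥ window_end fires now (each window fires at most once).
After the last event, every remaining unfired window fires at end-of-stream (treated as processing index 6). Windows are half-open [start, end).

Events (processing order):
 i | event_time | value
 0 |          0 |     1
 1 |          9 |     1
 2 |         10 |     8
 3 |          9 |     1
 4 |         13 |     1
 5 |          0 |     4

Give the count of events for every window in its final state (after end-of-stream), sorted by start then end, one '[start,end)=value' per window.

i=0 t=0 v=1: → [0,4); WM=−∞
i=1 t=9 v=1: → [9,13); WM=−∞
i=2 t=10 v=8: → [9,14); WM=−∞
i=3 t=9 v=1: → [9,14); WM=8
i=4 t=13 v=1: → [9,17); WM=8
i=5 t=0 v=4: DROP (t<8-1); WM=8

[0,4)=1 [9,17)=4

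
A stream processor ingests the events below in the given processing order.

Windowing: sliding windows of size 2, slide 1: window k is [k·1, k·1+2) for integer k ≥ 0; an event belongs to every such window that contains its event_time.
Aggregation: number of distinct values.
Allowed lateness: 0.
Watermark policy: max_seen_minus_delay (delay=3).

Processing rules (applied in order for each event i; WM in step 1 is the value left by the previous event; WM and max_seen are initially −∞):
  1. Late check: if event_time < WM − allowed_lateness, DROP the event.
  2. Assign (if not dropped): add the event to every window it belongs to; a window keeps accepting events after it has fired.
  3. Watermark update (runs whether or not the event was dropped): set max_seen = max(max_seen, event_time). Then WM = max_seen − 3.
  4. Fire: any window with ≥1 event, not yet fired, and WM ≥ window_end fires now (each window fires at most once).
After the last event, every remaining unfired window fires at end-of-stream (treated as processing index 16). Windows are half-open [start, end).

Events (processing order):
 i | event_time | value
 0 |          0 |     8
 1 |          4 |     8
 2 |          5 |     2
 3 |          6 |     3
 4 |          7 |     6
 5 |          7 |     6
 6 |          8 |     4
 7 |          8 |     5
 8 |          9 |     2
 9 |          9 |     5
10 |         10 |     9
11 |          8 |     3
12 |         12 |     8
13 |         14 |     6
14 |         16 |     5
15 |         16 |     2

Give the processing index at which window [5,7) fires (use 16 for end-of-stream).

i=0 t=0 v=8: → [0,2); WM=-3
i=1 t=4 v=8: → [4,6),[3,5); WM=1
i=2 t=5 v=2: → [5,7),[4,6); WM=2; [0,2) fires=1
i=3 t=6 v=3: → [6,8),[5,7); WM=3
i=4 t=7 v=6: → [7,9),[6,8); WM=4
i=5 t=7 v=6: → [7,9),[6,8); WM=4
i=6 t=8 v=4: → [8,10),[7,9); WM=5; [3,5) fires=1
i=7 t=8 v=5: → [8,10),[7,9); WM=5
i=8 t=9 v=2: → [9,11),[8,10); WM=6; [4,6) fires=2
i=9 t=9 v=5: → [9,11),[8,10); WM=6
i=10 t=10 v=9: → [10,12),[9,11); WM=7; [5,7) fires=2
i=11 t=8 v=3: → [8,10),[7,9); WM=7
i=12 t=12 v=8: → [12,14),[11,13); WM=9; [6,8) fires=2 [7,9) fires=4
i=13 t=14 v=6: → [14,16),[13,15); WM=11; [8,10) fires=4 [9,11) fires=3
i=14 t=16 v=5: → [16,18),[15,17); WM=13; [10,12) fires=1 [11,13) fires=1
i=15 t=16 v=2: → [16,18),[15,17); WM=13

10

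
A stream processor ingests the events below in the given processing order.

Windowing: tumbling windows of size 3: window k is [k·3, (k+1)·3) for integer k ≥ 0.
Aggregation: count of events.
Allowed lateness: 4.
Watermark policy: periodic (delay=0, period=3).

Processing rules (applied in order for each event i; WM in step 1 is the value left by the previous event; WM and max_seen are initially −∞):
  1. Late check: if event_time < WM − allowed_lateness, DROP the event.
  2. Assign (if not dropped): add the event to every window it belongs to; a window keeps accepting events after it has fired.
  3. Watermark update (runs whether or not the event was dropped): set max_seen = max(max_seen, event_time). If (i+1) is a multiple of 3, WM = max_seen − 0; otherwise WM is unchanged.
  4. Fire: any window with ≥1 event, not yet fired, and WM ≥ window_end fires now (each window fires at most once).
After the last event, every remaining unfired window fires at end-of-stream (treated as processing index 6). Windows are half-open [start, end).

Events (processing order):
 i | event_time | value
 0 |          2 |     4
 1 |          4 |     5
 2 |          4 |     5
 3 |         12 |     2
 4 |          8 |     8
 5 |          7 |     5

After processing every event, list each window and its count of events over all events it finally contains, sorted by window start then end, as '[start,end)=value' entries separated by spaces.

[0,3)=1 [3,6)=2 [6,9)=2 [12,15)=1

i=0 t=2 v=4: → [0,3); WM=−∞
i=1 t=4 v=5: → [3,6); WM=−∞
i=2 t=4 v=5: → [3,6); WM=4; [0,3) fires=1
i=3 t=12 v=2: → [12,15); WM=4
i=4 t=8 v=8: → [6,9); WM=4
i=5 t=7 v=5: → [6,9); WM=12; [3,6) fires=2 [6,9) fires=2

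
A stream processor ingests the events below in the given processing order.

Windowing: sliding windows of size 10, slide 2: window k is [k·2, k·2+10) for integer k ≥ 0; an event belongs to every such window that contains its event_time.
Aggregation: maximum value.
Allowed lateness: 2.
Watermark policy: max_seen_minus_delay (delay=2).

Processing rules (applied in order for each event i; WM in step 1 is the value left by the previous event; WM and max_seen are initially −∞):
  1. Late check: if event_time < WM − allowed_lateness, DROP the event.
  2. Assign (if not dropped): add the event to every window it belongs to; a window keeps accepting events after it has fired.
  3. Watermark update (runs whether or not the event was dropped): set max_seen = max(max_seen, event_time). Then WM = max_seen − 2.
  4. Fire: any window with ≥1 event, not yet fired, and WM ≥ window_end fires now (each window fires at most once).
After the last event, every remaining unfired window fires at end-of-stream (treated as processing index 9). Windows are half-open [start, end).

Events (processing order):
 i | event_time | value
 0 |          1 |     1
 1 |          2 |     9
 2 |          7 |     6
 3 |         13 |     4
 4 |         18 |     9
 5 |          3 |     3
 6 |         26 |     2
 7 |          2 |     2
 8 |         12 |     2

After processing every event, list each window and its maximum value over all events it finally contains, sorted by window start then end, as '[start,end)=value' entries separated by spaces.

[0,10)=9 [2,12)=9 [4,14)=6 [6,16)=6 [8,18)=4 [10,20)=9 [12,22)=9 [14,24)=9 [16,26)=9 [18,28)=9 [20,30)=2 [22,32)=2 [24,34)=2 [26,36)=2

i=0 t=1 v=1: → [0,10); WM=-1
i=1 t=2 v=9: → [2,12),[0,10); WM=0
i=2 t=7 v=6: → [6,16),[4,14),[2,12),[0,10); WM=5
i=3 t=13 v=4: → [12,22),[10,20),[8,18),[6,16),[4,14); WM=11; [0,10) fires=9
i=4 t=18 v=9: → [18,28),[16,26),[14,24),[12,22),[10,20); WM=16; [2,12) fires=9 [4,14) fires=6 [6,16) fires=6
i=5 t=3 v=3: DROP (t<16-2); WM=16
i=6 t=26 v=2: → [26,36),[24,34),[22,32),[20,30),[18,28); WM=24; [8,18) fires=4 [10,20) fires=9 [12,22) fires=9 [14,24) fires=9
i=7 t=2 v=2: DROP (t<24-2); WM=24
i=8 t=12 v=2: DROP (t<24-2); WM=24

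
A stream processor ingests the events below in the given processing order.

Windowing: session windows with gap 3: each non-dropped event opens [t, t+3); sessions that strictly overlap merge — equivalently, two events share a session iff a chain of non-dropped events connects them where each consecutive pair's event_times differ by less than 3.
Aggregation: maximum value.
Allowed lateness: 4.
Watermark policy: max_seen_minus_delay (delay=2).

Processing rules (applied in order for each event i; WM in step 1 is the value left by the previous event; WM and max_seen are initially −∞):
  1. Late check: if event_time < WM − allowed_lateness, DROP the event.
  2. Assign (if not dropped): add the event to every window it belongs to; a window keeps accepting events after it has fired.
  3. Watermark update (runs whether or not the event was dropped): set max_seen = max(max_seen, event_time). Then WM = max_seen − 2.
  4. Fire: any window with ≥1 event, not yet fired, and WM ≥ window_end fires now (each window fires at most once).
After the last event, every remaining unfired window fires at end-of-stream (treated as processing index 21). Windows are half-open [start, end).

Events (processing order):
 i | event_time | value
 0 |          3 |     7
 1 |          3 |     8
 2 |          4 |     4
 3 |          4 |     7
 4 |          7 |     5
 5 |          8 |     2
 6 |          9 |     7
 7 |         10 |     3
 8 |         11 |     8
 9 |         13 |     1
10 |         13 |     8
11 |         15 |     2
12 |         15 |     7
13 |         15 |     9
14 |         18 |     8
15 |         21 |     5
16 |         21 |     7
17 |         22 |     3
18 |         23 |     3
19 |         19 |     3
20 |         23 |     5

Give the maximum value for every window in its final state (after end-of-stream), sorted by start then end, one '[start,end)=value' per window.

i=0 t=3 v=7: → [3,6); WM=1
i=1 t=3 v=8: → [3,6); WM=1
i=2 t=4 v=4: → [3,7); WM=2
i=3 t=4 v=7: → [3,7); WM=2
i=4 t=7 v=5: → [7,10); WM=5
i=5 t=8 v=2: → [7,11); WM=6
i=6 t=9 v=7: → [7,12); WM=7
i=7 t=10 v=3: → [7,13); WM=8
i=8 t=11 v=8: → [7,14); WM=9
i=9 t=13 v=1: → [7,16); WM=11
i=10 t=13 v=8: → [7,16); WM=11
i=11 t=15 v=2: → [7,18); WM=13
i=12 t=15 v=7: → [7,18); WM=13
i=13 t=15 v=9: → [7,18); WM=13
i=14 t=18 v=8: → [18,21); WM=16
i=15 t=21 v=5: → [21,24); WM=19
i=16 t=21 v=7: → [21,24); WM=19
i=17 t=22 v=3: → [21,25); WM=20
i=18 t=23 v=3: → [21,26); WM=21
i=19 t=19 v=3: → [18,26); WM=21
i=20 t=23 v=5: → [18,26); WM=21

[3,7)=8 [7,18)=9 [18,26)=8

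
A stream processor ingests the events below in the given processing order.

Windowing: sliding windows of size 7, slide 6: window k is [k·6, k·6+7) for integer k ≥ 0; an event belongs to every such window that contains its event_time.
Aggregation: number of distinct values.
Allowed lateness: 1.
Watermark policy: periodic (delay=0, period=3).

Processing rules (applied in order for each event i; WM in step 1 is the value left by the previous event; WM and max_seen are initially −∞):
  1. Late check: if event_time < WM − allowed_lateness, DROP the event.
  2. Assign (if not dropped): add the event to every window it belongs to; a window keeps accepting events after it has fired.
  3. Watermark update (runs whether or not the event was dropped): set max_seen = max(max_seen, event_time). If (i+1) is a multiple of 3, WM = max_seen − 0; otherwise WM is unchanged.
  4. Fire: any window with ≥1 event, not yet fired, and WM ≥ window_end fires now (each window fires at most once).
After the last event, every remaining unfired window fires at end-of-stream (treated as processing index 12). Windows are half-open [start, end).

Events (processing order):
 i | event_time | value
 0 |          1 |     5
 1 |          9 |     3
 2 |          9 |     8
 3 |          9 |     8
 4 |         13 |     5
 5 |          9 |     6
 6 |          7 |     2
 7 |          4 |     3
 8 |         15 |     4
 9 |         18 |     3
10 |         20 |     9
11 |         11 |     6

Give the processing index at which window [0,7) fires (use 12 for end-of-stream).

2

i=0 t=1 v=5: → [0,7); WM=−∞
i=1 t=9 v=3: → [6,13); WM=−∞
i=2 t=9 v=8: → [6,13); WM=9; [0,7) fires=1
i=3 t=9 v=8: → [6,13); WM=9
i=4 t=13 v=5: → [12,19); WM=9
i=5 t=9 v=6: → [6,13); WM=13; [6,13) fires=3
i=6 t=7 v=2: DROP (t<13-1); WM=13
i=7 t=4 v=3: DROP (t<13-1); WM=13
i=8 t=15 v=4: → [12,19); WM=15
i=9 t=18 v=3: → [18,25),[12,19); WM=15
i=10 t=20 v=9: → [18,25); WM=15
i=11 t=11 v=6: DROP (t<15-1); WM=20; [12,19) fires=3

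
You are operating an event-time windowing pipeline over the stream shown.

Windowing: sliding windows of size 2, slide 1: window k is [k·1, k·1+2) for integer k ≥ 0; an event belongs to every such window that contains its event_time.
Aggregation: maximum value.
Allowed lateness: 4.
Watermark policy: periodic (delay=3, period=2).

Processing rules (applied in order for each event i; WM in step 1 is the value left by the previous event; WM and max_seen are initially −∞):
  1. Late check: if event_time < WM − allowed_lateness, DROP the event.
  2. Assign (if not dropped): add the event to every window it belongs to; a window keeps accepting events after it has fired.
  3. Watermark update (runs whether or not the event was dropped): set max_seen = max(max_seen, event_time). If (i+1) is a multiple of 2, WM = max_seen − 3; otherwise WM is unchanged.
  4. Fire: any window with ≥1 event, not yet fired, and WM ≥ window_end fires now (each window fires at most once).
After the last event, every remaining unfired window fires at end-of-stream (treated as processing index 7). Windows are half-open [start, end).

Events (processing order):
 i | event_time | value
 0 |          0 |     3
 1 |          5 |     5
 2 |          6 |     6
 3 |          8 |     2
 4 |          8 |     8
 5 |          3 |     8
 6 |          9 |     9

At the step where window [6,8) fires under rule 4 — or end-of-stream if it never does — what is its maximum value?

i=0 t=0 v=3: → [0,2); WM=−∞
i=1 t=5 v=5: → [5,7),[4,6); WM=2; [0,2) fires=3
i=2 t=6 v=6: → [6,8),[5,7); WM=2
i=3 t=8 v=2: → [8,10),[7,9); WM=5
i=4 t=8 v=8: → [8,10),[7,9); WM=5
i=5 t=3 v=8: → [3,5),[2,4); WM=5; [2,4) fires=8 [3,5) fires=8
i=6 t=9 v=9: → [9,11),[8,10); WM=5

6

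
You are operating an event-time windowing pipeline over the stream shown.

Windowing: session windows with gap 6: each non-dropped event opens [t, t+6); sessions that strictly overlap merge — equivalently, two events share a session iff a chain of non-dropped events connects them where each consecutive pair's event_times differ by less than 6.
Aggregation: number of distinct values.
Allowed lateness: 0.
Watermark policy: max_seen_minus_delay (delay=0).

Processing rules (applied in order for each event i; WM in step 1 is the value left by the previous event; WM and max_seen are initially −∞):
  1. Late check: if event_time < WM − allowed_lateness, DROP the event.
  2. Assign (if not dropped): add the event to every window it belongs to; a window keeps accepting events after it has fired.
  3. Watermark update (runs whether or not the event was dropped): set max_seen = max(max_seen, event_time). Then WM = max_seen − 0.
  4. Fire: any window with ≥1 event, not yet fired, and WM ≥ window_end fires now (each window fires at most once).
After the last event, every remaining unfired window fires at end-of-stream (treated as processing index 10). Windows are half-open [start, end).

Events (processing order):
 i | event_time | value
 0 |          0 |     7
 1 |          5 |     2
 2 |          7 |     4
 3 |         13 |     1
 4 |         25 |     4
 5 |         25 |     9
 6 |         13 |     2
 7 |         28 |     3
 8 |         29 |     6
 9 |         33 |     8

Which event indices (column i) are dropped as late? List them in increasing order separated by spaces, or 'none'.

i=0 t=0 v=7: → [0,6); WM=0
i=1 t=5 v=2: → [0,11); WM=5
i=2 t=7 v=4: → [0,13); WM=7
i=3 t=13 v=1: → [13,19); WM=13
i=4 t=25 v=4: → [25,31); WM=25
i=5 t=25 v=9: → [25,31); WM=25
i=6 t=13 v=2: DROP (t<25-0); WM=25
i=7 t=28 v=3: → [25,34); WM=28
i=8 t=29 v=6: → [25,35); WM=29
i=9 t=33 v=8: → [25,39); WM=33

6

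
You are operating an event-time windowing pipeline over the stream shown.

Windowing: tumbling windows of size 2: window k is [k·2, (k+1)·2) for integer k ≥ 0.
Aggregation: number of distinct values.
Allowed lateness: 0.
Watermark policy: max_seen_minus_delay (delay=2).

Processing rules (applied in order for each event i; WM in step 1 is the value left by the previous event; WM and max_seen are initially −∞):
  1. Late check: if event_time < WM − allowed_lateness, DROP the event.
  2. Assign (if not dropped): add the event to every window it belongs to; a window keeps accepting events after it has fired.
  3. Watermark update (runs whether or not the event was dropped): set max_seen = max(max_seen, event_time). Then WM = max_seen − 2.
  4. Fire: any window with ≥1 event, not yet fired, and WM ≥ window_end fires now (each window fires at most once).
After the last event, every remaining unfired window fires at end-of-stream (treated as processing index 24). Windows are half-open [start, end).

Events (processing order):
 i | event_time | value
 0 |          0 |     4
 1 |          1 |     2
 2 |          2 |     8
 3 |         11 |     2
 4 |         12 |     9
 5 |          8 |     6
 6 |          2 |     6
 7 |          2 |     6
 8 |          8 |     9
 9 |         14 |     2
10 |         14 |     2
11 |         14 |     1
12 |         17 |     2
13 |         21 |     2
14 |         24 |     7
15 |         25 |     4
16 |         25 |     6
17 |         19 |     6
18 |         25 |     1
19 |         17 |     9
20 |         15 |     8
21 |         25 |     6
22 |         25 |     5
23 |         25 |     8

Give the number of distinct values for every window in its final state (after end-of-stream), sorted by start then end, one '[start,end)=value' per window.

[0,2)=2 [2,4)=1 [10,12)=1 [12,14)=1 [14,16)=2 [16,18)=1 [20,22)=1 [24,26)=6

i=0 t=0 v=4: → [0,2); WM=-2
i=1 t=1 v=2: → [0,2); WM=-1
i=2 t=2 v=8: → [2,4); WM=0
i=3 t=11 v=2: → [10,12); WM=9; [0,2) fires=2 [2,4) fires=1
i=4 t=12 v=9: → [12,14); WM=10
i=5 t=8 v=6: DROP (t<10-0); WM=10
i=6 t=2 v=6: DROP (t<10-0); WM=10
i=7 t=2 v=6: DROP (t<10-0); WM=10
i=8 t=8 v=9: DROP (t<10-0); WM=10
i=9 t=14 v=2: → [14,16); WM=12; [10,12) fires=1
i=10 t=14 v=2: → [14,16); WM=12
i=11 t=14 v=1: → [14,16); WM=12
i=12 t=17 v=2: → [16,18); WM=15; [12,14) fires=1
i=13 t=21 v=2: → [20,22); WM=19; [14,16) fires=2 [16,18) fires=1
i=14 t=24 v=7: → [24,26); WM=22; [20,22) fires=1
i=15 t=25 v=4: → [24,26); WM=23
i=16 t=25 v=6: → [24,26); WM=23
i=17 t=19 v=6: DROP (t<23-0); WM=23
i=18 t=25 v=1: → [24,26); WM=23
i=19 t=17 v=9: DROP (t<23-0); WM=23
i=20 t=15 v=8: DROP (t<23-0); WM=23
i=21 t=25 v=6: → [24,26); WM=23
i=22 t=25 v=5: → [24,26); WM=23
i=23 t=25 v=8: → [24,26); WM=23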